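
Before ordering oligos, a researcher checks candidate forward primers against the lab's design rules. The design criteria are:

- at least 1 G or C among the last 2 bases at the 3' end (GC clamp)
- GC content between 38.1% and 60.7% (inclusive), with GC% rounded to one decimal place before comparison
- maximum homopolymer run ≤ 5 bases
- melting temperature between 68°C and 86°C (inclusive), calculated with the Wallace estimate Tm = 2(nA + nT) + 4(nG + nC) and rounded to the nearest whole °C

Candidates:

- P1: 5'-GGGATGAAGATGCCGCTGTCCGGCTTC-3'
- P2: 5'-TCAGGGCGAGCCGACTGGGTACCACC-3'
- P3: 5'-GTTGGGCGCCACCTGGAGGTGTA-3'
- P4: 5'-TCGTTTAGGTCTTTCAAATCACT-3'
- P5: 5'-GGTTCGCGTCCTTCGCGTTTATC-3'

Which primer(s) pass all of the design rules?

P1 (27 nt, A=4 T=6 G=10 C=7): 3' end TC has 1 G/C ✓; GC 17/27 = 63.0%, outside 38.1–60.7% ✗; longest run = 3 ✓; Tm = 2·10 + 4·17 = 88°C, outside 68–86°C ✗ — fails.
P2 (26 nt, A=5 T=3 G=9 C=9): 3' end CC has 2 G/C ✓; GC 18/26 = 69.2%, outside 38.1–60.7% ✗; longest run = 3 ✓; Tm = 2·8 + 4·18 = 88°C, outside 68–86°C ✗ — fails.
P3 (23 nt, A=3 T=5 G=10 C=5): 3' end TA has 0 G/C, need ≥1 ✗; GC 15/23 = 65.2%, outside 38.1–60.7% ✗; longest run = 3 ✓; Tm = 2·8 + 4·15 = 76°C ✓ — fails.
P4 (23 nt, A=5 T=10 G=3 C=5): 3' end CT has 1 G/C ✓; GC 8/23 = 34.8%, outside 38.1–60.7% ✗; longest run = 3 ✓; Tm = 2·15 + 4·8 = 62°C, outside 68–86°C ✗ — fails.
P5 (23 nt, A=1 T=9 G=6 C=7): 3' end TC has 1 G/C ✓; GC 13/23 = 56.5% ✓; longest run = 3 ✓; Tm = 2·10 + 4·13 = 72°C ✓ — passes.

P5 only.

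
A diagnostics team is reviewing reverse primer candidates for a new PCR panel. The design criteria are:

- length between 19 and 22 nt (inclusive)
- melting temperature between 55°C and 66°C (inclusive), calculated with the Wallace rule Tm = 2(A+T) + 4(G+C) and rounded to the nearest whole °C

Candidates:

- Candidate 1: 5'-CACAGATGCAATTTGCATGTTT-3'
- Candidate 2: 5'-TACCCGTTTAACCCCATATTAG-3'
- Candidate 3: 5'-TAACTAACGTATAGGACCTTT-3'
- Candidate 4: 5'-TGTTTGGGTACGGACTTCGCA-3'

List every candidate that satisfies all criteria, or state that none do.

Candidate 1 (22 nt, A=6 T=8 G=4 C=4): length 22 ✓; Tm = 2·14 + 4·8 = 60°C ✓ — passes.
Candidate 2 (22 nt, A=6 T=7 G=2 C=7): length 22 ✓; Tm = 2·13 + 4·9 = 62°C ✓ — passes.
Candidate 3 (21 nt, A=7 T=7 G=3 C=4): length 21 ✓; Tm = 2·14 + 4·7 = 56°C ✓ — passes.
Candidate 4 (21 nt, A=3 T=7 G=7 C=4): length 21 ✓; Tm = 2·10 + 4·11 = 64°C ✓ — passes.

Candidate 1, Candidate 2, Candidate 3 and Candidate 4.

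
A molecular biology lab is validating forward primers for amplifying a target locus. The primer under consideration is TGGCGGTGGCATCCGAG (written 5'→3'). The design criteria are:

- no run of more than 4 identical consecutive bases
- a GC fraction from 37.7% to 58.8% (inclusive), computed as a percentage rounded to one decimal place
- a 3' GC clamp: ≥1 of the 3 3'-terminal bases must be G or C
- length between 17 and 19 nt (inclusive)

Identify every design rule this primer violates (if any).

Fails: GC content.

Base counts: A=2, T=3, G=8, C=4 (length 17).
homopolymer run: longest run = 2 ✓
GC content: GC 12/17 = 70.6%, outside 37.7–58.8% ✗
GC clamp: 3' end GAG has 2 G/C ✓
length: length 17 ✓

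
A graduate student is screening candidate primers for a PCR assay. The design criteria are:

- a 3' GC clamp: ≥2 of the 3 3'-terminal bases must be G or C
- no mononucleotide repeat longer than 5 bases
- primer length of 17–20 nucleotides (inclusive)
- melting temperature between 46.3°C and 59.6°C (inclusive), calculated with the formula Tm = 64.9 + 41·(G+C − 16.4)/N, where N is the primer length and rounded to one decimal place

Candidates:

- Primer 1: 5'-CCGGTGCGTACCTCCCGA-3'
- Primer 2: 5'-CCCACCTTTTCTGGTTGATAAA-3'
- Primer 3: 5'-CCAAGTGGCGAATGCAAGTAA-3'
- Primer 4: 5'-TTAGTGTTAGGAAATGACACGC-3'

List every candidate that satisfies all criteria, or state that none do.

Primer 1 only.

Primer 1 (18 nt, A=2 T=3 G=5 C=8): 3' end CGA has 2 G/C ✓; longest run = 3 ✓; length 18 ✓; Tm = 64.9 + 41·(13 − 16.4)/18 = 57.2°C ✓ — passes.
Primer 2 (22 nt, A=5 T=8 G=3 C=6): 3' end AAA has 0 G/C, need ≥2 ✗; longest run = 4 ✓; length 22, outside 17–20 ✗; Tm = 64.9 + 41·(9 − 16.4)/22 = 51.1°C ✓ — fails.
Primer 3 (21 nt, A=8 T=3 G=6 C=4): 3' end TAA has 0 G/C, need ≥2 ✗; longest run = 2 ✓; length 21, outside 17–20 ✗; Tm = 64.9 + 41·(10 − 16.4)/21 = 52.4°C ✓ — fails.
Primer 4 (22 nt, A=7 T=6 G=6 C=3): 3' end CGC has 3 G/C ✓; longest run = 3 ✓; length 22, outside 17–20 ✗; Tm = 64.9 + 41·(9 − 16.4)/22 = 51.1°C ✓ — fails.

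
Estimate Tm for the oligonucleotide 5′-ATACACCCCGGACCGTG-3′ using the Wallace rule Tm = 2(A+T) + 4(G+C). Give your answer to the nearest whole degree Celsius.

Base counts: A=4, T=2, G=4, C=7 (length 17).
Tm = 2·(4+2) + 4·(4+7) = 2·6 + 4·11 = 12 + 44 = 56°C.

56°C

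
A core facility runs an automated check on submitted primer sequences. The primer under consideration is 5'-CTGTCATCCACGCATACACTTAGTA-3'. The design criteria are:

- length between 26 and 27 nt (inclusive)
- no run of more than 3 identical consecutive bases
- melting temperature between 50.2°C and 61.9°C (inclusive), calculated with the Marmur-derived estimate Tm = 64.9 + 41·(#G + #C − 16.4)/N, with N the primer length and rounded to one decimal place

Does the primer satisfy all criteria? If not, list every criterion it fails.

Fails: length.

Base counts: A=7, T=7, G=3, C=8 (length 25).
length: length 25, outside 26–27 ✗
homopolymer run: longest run = 2 ✓
Tm: Tm = 64.9 + 41·(11 − 16.4)/25 = 56.0°C ✓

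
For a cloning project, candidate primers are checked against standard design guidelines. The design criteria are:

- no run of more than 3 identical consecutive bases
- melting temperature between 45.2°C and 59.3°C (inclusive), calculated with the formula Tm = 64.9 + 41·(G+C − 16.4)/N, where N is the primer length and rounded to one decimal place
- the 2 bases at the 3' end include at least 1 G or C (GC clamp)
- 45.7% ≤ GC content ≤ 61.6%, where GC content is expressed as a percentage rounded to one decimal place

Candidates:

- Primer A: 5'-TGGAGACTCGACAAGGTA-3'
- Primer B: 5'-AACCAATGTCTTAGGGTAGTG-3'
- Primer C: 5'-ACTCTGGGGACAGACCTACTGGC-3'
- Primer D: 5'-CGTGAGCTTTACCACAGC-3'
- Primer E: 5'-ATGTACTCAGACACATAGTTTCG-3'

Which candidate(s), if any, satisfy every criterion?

Primer D only.

Primer A (18 nt, A=6 T=3 G=6 C=3): longest run = 2 ✓; Tm = 64.9 + 41·(9 − 16.4)/18 = 48.0°C ✓; 3' end TA has 0 G/C, need ≥1 ✗; GC 9/18 = 50.0% ✓ — fails.
Primer B (21 nt, A=6 T=6 G=6 C=3): longest run = 3 ✓; Tm = 64.9 + 41·(9 − 16.4)/21 = 50.5°C ✓; 3' end TG has 1 G/C ✓; GC 9/21 = 42.9%, outside 45.7–61.6% ✗ — fails.
Primer C (23 nt, A=5 T=4 G=7 C=7): longest run = 4, exceeds 3 ✗; Tm = 64.9 + 41·(14 − 16.4)/23 = 60.6°C, outside 45.2–59.3°C ✗; 3' end GC has 2 G/C ✓; GC 14/23 = 60.9% ✓ — fails.
Primer D (18 nt, A=4 T=4 G=4 C=6): longest run = 3 ✓; Tm = 64.9 + 41·(10 − 16.4)/18 = 50.3°C ✓; 3' end GC has 2 G/C ✓; GC 10/18 = 55.6% ✓ — passes.
Primer E (23 nt, A=7 T=7 G=4 C=5): longest run = 3 ✓; Tm = 64.9 + 41·(9 − 16.4)/23 = 51.7°C ✓; 3' end CG has 2 G/C ✓; GC 9/23 = 39.1%, outside 45.7–61.6% ✗ — fails.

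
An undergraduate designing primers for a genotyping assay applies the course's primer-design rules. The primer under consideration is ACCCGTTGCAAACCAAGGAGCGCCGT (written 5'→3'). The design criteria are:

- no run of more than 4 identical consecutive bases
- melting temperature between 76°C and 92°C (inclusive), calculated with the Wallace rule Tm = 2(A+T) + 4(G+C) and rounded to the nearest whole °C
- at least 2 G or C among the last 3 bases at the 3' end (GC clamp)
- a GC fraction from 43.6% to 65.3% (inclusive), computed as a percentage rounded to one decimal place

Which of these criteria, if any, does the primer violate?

Meets all criteria.

Base counts: A=7, T=3, G=7, C=9 (length 26).
homopolymer run: longest run = 3 ✓
Tm: Tm = 2·10 + 4·16 = 84°C ✓
GC clamp: 3' end CGT has 2 G/C ✓
GC content: GC 16/26 = 61.5% ✓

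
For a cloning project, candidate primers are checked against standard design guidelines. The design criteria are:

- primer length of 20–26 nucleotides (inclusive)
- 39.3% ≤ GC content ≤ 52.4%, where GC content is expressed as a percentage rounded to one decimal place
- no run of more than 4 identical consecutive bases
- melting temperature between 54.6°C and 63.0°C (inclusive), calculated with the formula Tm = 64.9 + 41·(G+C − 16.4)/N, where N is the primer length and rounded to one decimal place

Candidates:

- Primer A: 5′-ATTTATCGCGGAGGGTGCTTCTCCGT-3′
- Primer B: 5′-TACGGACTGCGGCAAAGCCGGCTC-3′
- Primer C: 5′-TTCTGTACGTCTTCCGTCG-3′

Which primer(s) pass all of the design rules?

None of the candidates satisfy all criteria.

Primer A (26 nt, A=3 T=9 G=8 C=6): length 26 ✓; GC 14/26 = 53.8%, outside 39.3–52.4% ✗; longest run = 3 ✓; Tm = 64.9 + 41·(14 − 16.4)/26 = 61.1°C ✓ — fails.
Primer B (24 nt, A=5 T=3 G=8 C=8): length 24 ✓; GC 16/24 = 66.7%, outside 39.3–52.4% ✗; longest run = 3 ✓; Tm = 64.9 + 41·(16 − 16.4)/24 = 64.2°C, outside 54.6–63.0°C ✗ — fails.
Primer C (19 nt, A=1 T=8 G=4 C=6): length 19, outside 20–26 ✗; GC 10/19 = 52.6%, outside 39.3–52.4% ✗; longest run = 2 ✓; Tm = 64.9 + 41·(10 − 16.4)/19 = 51.1°C, outside 54.6–63.0°C ✗ — fails.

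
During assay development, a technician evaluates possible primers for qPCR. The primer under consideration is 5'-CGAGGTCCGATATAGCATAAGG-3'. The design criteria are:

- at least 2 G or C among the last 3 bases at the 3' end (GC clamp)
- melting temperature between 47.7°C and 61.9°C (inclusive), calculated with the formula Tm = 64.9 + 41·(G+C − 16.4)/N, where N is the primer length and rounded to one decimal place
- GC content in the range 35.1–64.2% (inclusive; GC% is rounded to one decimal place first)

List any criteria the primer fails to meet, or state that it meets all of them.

Base counts: A=7, T=4, G=7, C=4 (length 22).
GC clamp: 3' end AGG has 2 G/C ✓
Tm: Tm = 64.9 + 41·(11 − 16.4)/22 = 54.8°C ✓
GC content: GC 11/22 = 50.0% ✓

Meets all criteria.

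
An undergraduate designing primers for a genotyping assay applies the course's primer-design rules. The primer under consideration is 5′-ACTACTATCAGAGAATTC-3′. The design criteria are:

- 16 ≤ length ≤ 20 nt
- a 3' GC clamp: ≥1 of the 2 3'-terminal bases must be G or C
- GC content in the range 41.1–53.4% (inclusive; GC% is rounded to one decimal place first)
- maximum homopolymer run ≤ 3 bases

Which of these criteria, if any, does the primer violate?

Fails: GC content.

Base counts: A=7, T=5, G=2, C=4 (length 18).
length: length 18 ✓
GC clamp: 3' end TC has 1 G/C ✓
GC content: GC 6/18 = 33.3%, outside 41.1–53.4% ✗
homopolymer run: longest run = 2 ✓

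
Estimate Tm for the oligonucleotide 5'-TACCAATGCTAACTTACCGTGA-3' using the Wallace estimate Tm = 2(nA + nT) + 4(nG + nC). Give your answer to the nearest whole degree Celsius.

62°C

Base counts: A=7, T=6, G=3, C=6 (length 22).
Tm = 2·(7+6) + 4·(3+6) = 2·13 + 4·9 = 26 + 36 = 62°C.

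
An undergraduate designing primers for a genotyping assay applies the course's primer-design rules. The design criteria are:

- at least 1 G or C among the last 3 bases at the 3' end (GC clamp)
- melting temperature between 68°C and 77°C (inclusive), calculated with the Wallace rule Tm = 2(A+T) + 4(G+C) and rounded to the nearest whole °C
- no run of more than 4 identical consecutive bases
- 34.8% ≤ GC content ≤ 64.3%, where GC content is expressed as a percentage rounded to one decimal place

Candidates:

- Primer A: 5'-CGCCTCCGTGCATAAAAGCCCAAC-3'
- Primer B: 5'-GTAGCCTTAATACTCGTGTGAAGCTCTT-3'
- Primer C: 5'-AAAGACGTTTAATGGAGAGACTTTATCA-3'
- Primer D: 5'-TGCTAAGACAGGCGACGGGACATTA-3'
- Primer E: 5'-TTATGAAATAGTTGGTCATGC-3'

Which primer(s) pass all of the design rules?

Primer A (24 nt, A=7 T=3 G=4 C=10): 3' end AAC has 1 G/C ✓; Tm = 2·10 + 4·14 = 76°C ✓; longest run = 4 ✓; GC 14/24 = 58.3% ✓ — passes.
Primer B (28 nt, A=6 T=10 G=6 C=6): 3' end CTT has 1 G/C ✓; Tm = 2·16 + 4·12 = 80°C, outside 68–77°C ✗; longest run = 2 ✓; GC 12/28 = 42.9% ✓ — fails.
Primer C (28 nt, A=11 T=8 G=6 C=3): 3' end TCA has 1 G/C ✓; Tm = 2·19 + 4·9 = 74°C ✓; longest run = 3 ✓; GC 9/28 = 32.1%, outside 34.8–64.3% ✗ — fails.
Primer D (25 nt, A=8 T=4 G=8 C=5): 3' end TTA has 0 G/C, need ≥1 ✗; Tm = 2·12 + 4·13 = 76°C ✓; longest run = 3 ✓; GC 13/25 = 52.0% ✓ — fails.
Primer E (21 nt, A=6 T=8 G=5 C=2): 3' end TGC has 2 G/C ✓; Tm = 2·14 + 4·7 = 56°C, outside 68–77°C ✗; longest run = 3 ✓; GC 7/21 = 33.3%, outside 34.8–64.3% ✗ — fails.

Primer A only.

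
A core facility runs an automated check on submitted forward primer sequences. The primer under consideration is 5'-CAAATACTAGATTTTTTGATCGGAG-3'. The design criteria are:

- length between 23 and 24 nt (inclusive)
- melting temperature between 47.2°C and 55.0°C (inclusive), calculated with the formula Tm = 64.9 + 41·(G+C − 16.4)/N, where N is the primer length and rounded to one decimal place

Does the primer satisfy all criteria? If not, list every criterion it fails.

Fails: length.

Base counts: A=8, T=9, G=5, C=3 (length 25).
length: length 25, outside 23–24 ✗
Tm: Tm = 64.9 + 41·(8 − 16.4)/25 = 51.1°C ✓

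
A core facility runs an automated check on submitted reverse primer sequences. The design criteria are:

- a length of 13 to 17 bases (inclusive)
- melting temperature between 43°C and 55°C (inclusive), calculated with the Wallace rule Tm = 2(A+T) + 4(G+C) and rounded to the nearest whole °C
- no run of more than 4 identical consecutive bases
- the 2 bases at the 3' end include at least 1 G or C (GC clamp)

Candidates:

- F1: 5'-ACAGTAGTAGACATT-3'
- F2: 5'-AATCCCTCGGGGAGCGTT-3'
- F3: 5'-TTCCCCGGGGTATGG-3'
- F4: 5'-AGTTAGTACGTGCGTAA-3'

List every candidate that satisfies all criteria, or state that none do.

F1 (15 nt, A=6 T=4 G=3 C=2): length 15 ✓; Tm = 2·10 + 4·5 = 40°C, outside 43–55°C ✗; longest run = 2 ✓; 3' end TT has 0 G/C, need ≥1 ✗ — fails.
F2 (18 nt, A=3 T=4 G=6 C=5): length 18, outside 13–17 ✗; Tm = 2·7 + 4·11 = 58°C, outside 43–55°C ✗; longest run = 4 ✓; 3' end TT has 0 G/C, need ≥1 ✗ — fails.
F3 (15 nt, A=1 T=4 G=6 C=4): length 15 ✓; Tm = 2·5 + 4·10 = 50°C ✓; longest run = 4 ✓; 3' end GG has 2 G/C ✓ — passes.
F4 (17 nt, A=5 T=5 G=5 C=2): length 17 ✓; Tm = 2·10 + 4·7 = 48°C ✓; longest run = 2 ✓; 3' end AA has 0 G/C, need ≥1 ✗ — fails.

F3 only.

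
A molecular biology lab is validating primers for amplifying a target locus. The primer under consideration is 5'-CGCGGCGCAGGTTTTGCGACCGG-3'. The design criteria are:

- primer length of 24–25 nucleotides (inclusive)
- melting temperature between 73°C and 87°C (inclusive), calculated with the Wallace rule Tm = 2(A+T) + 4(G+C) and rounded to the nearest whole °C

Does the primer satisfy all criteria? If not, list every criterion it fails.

Fails: length.

Base counts: A=2, T=4, G=10, C=7 (length 23).
length: length 23, outside 24–25 ✗
Tm: Tm = 2·6 + 4·17 = 80°C ✓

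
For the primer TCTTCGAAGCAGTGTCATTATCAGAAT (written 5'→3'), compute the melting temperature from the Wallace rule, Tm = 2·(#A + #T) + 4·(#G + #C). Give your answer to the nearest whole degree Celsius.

Base counts: A=8, T=9, G=5, C=5 (length 27).
Tm = 2·(8+9) + 4·(5+5) = 2·17 + 4·10 = 34 + 40 = 74°C.

74°C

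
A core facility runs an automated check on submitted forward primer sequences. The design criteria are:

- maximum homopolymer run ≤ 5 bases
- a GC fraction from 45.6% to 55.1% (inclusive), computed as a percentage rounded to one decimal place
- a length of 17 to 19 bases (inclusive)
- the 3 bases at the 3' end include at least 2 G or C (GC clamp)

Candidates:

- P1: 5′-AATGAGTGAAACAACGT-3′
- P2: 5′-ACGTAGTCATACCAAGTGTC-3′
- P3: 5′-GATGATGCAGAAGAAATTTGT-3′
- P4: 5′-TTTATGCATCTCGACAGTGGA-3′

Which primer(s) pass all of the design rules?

None of the candidates satisfy all criteria.

P1 (17 nt, A=8 T=3 G=4 C=2): longest run = 3 ✓; GC 6/17 = 35.3%, outside 45.6–55.1% ✗; length 17 ✓; 3' end CGT has 2 G/C ✓ — fails.
P2 (20 nt, A=6 T=5 G=4 C=5): longest run = 2 ✓; GC 9/20 = 45.0%, outside 45.6–55.1% ✗; length 20, outside 17–19 ✗; 3' end GTC has 2 G/C ✓ — fails.
P3 (21 nt, A=8 T=6 G=6 C=1): longest run = 3 ✓; GC 7/21 = 33.3%, outside 45.6–55.1% ✗; length 21, outside 17–19 ✗; 3' end TGT has 1 G/C, need ≥2 ✗ — fails.
P4 (21 nt, A=5 T=7 G=5 C=4): longest run = 3 ✓; GC 9/21 = 42.9%, outside 45.6–55.1% ✗; length 21, outside 17–19 ✗; 3' end GGA has 2 G/C ✓ — fails.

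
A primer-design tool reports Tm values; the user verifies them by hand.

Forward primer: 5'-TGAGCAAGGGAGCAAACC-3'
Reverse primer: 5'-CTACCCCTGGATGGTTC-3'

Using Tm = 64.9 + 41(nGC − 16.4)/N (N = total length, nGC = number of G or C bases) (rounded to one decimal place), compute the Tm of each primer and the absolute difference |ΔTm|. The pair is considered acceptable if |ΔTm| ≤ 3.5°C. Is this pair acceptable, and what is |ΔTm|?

|ΔTm| = 0.8°C; the pair is acceptable.

Forward: G+C = 10, N = 18 → Tm = 64.9 + 41·(10 − 16.4)/18 = 50.3°C.
Reverse: G+C = 10, N = 17 → Tm = 64.9 + 41·(10 − 16.4)/17 = 49.5°C.
|ΔTm| = |50.3 − 49.5| = 0.8°C, ≤ 3.5°C.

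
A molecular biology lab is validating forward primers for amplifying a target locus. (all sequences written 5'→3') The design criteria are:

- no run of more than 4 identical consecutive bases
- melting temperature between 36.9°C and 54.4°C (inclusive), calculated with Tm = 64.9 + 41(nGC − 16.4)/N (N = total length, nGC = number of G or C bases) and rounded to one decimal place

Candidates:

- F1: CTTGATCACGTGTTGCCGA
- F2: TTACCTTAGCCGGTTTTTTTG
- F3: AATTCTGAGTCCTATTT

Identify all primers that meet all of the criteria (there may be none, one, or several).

F1 (19 nt, A=3 T=6 G=5 C=5): longest run = 2 ✓; Tm = 64.9 + 41·(10 − 16.4)/19 = 51.1°C ✓ — passes.
F2 (21 nt, A=2 T=11 G=4 C=4): longest run = 7, exceeds 4 ✗; Tm = 64.9 + 41·(8 − 16.4)/21 = 48.5°C ✓ — fails.
F3 (17 nt, A=4 T=8 G=2 C=3): longest run = 3 ✓; Tm = 64.9 + 41·(5 − 16.4)/17 = 37.4°C ✓ — passes.

F1 and F3.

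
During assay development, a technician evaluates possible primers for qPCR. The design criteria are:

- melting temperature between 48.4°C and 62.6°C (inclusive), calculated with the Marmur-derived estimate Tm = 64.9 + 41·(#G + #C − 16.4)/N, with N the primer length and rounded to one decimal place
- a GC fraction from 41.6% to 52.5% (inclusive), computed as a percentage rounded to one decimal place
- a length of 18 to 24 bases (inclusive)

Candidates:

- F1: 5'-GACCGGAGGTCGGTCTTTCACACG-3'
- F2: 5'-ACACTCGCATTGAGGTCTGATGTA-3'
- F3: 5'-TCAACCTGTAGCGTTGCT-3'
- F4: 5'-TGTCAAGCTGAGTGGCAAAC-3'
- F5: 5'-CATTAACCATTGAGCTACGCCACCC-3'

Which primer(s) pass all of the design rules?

F1 (24 nt, A=4 T=5 G=8 C=7): Tm = 64.9 + 41·(15 − 16.4)/24 = 62.5°C ✓; GC 15/24 = 62.5%, outside 41.6–52.5% ✗; length 24 ✓ — fails.
F2 (24 nt, A=6 T=7 G=6 C=5): Tm = 64.9 + 41·(11 − 16.4)/24 = 55.7°C ✓; GC 11/24 = 45.8% ✓; length 24 ✓ — passes.
F3 (18 nt, A=3 T=6 G=4 C=5): Tm = 64.9 + 41·(9 − 16.4)/18 = 48.0°C, outside 48.4–62.6°C ✗; GC 9/18 = 50.0% ✓; length 18 ✓ — fails.
F4 (20 nt, A=6 T=4 G=6 C=4): Tm = 64.9 + 41·(10 − 16.4)/20 = 51.8°C ✓; GC 10/20 = 50.0% ✓; length 20 ✓ — passes.
F5 (25 nt, A=7 T=5 G=3 C=10): Tm = 64.9 + 41·(13 − 16.4)/25 = 59.3°C ✓; GC 13/25 = 52.0% ✓; length 25, outside 18–24 ✗ — fails.

F2 and F4.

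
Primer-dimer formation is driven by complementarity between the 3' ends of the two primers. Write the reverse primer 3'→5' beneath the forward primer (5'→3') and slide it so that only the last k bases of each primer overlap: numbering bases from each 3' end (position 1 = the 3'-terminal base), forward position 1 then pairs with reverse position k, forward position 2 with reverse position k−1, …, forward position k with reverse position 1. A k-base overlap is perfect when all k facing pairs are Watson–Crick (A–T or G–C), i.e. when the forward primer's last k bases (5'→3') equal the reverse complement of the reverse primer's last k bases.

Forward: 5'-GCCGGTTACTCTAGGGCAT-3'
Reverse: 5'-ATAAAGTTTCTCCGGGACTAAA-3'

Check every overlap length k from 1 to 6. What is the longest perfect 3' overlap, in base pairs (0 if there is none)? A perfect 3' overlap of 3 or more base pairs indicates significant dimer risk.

Longest perfect overlap: 1 complementary base pair; below the dimer-risk threshold (threshold 3).

Last 6 bases (5'→3') — forward …GGGCAT, reverse …ACTAAA.
Reverse complement of the reverse primer's last 6 bases: TTTAGT; its first k bases are the reverse complement of the reverse primer's last k bases, so a perfect k-base overlap needs the forward primer's last k bases to equal them.
Comparing (forward last k vs required): k=1: T vs T ✓; k=2: AT vs TT ✗; k=3: CAT vs TTT ✗; k=4: GCAT vs TTTA ✗; k=5: GGCAT vs TTTAG ✗; k=6: GGGCAT vs TTTAGT ✗.
Only k = 1 is perfect, so the longest perfect 3' overlap is 1.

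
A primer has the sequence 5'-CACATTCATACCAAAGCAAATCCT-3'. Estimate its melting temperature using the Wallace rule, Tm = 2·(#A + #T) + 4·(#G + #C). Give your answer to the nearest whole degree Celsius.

66°C

Base counts: A=10, T=5, G=1, C=8 (length 24).
Tm = 2·(10+5) + 4·(1+8) = 2·15 + 4·9 = 30 + 36 = 66°C.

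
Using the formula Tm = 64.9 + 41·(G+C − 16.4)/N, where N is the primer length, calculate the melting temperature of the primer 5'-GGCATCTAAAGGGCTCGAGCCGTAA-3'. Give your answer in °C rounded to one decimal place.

61.0°C

Base counts: A=7, T=4, G=8, C=6; G+C = 14, N = 25.
Tm = 64.9 + 41·(14 − 16.4)/25 = 64.9 + -98.40/25 = 61.0°C.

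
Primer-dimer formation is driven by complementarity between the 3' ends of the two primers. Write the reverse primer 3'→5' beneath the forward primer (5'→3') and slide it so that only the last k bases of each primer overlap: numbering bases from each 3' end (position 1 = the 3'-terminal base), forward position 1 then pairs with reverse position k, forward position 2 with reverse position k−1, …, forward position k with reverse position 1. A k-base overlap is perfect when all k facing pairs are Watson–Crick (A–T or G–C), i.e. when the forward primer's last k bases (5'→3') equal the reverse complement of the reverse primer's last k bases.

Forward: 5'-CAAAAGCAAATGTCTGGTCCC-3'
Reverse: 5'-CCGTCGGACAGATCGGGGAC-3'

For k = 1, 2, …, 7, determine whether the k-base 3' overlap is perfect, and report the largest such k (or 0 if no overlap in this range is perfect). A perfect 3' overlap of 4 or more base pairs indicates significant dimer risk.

Last 7 bases (5'→3') — forward …TGGTCCC, reverse …CGGGGAC.
Reverse complement of the reverse primer's last 7 bases: GTCCCCG; its first k bases are the reverse complement of the reverse primer's last k bases, so a perfect k-base overlap needs the forward primer's last k bases to equal them.
Comparing (forward last k vs required): k=1: C vs G ✗; k=2: CC vs GT ✗; k=3: CCC vs GTC ✗; k=4: TCCC vs GTCC ✗; k=5: GTCCC vs GTCCC ✓; k=6: GGTCCC vs GTCCCC ✗; k=7: TGGTCCC vs GTCCCCG ✗.
Only k = 5 is perfect, so the longest perfect 3' overlap is 5.

Longest perfect overlap: 5 complementary base pairs; significant dimer risk (threshold 4).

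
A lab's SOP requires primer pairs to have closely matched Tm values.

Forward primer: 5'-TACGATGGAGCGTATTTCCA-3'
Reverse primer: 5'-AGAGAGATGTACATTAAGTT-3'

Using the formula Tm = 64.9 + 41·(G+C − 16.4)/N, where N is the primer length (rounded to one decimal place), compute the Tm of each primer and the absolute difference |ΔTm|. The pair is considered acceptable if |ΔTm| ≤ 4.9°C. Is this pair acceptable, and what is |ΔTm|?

|ΔTm| = 6.1°C; the pair is not acceptable.

Forward: G+C = 9, N = 20 → Tm = 64.9 + 41·(9 − 16.4)/20 = 49.7°C.
Reverse: G+C = 6, N = 20 → Tm = 64.9 + 41·(6 − 16.4)/20 = 43.6°C.
|ΔTm| = |49.7 − 43.6| = 6.1°C, > 4.9°C.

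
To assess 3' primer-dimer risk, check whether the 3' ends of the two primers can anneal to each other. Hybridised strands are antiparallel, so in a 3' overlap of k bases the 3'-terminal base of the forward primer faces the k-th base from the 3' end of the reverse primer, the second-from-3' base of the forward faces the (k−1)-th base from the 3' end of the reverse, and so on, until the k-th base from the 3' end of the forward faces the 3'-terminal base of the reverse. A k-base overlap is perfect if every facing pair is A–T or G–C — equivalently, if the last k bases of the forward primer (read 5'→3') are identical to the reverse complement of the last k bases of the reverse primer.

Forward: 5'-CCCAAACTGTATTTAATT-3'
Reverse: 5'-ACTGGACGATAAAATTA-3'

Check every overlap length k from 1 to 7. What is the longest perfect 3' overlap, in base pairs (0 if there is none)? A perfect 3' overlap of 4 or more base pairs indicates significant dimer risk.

Longest perfect overlap: 5 complementary base pairs; significant dimer risk (threshold 4).

Last 7 bases (5'→3') — forward …TTTAATT, reverse …AAAATTA.
Reverse complement of the reverse primer's last 7 bases: TAATTTT; its first k bases are the reverse complement of the reverse primer's last k bases, so a perfect k-base overlap needs the forward primer's last k bases to equal them.
Comparing (forward last k vs required): k=1: T vs T ✓; k=2: TT vs TA ✗; k=3: ATT vs TAA ✗; k=4: AATT vs TAAT ✗; k=5: TAATT vs TAATT ✓; k=6: TTAATT vs TAATTT ✗; k=7: TTTAATT vs TAATTTT ✗.
Perfect overlaps at k = 1, 5; the largest is 5.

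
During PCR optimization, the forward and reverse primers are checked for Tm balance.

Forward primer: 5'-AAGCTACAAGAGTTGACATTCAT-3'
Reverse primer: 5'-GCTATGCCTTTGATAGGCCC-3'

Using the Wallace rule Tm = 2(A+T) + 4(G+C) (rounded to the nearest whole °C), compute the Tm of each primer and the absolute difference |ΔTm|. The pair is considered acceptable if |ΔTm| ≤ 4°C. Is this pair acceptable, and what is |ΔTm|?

Forward: A=9 T=6 G=4 C=4 → Tm = 2·15 + 4·8 = 62°C.
Reverse: A=3 T=6 G=5 C=6 → Tm = 2·9 + 4·11 = 62°C.
|ΔTm| = |62 − 62| = 0°C, ≤ 4°C.

|ΔTm| = 0°C; the pair is acceptable.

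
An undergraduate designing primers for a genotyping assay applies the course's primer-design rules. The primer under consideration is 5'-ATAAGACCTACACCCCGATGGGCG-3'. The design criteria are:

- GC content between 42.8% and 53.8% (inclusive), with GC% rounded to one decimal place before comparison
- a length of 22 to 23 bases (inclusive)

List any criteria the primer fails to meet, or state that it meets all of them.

Fails: GC content, length.

Base counts: A=7, T=3, G=6, C=8 (length 24).
GC content: GC 14/24 = 58.3%, outside 42.8–53.8% ✗
length: length 24, outside 22–23 ✗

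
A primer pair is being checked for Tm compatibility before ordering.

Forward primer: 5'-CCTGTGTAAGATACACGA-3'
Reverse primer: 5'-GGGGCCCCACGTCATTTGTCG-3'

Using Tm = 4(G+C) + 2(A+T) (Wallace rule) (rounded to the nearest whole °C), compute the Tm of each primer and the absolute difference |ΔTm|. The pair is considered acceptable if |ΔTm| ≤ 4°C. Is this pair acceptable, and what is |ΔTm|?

Forward: A=6 T=4 G=4 C=4 → Tm = 2·10 + 4·8 = 52°C.
Reverse: A=2 T=5 G=7 C=7 → Tm = 2·7 + 4·14 = 70°C.
|ΔTm| = |52 − 70| = 18°C, > 4°C.

|ΔTm| = 18°C; the pair is not acceptable.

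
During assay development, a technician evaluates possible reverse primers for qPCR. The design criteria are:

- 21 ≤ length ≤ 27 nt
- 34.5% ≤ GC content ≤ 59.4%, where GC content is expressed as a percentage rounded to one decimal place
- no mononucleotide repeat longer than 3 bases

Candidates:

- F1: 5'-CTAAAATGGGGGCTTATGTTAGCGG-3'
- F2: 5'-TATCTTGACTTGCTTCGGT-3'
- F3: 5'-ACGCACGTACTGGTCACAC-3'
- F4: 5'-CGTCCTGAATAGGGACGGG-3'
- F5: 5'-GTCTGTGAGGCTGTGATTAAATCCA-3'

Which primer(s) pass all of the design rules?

F1 (25 nt, A=6 T=7 G=9 C=3): length 25 ✓; GC 12/25 = 48.0% ✓; longest run = 5, exceeds 3 ✗ — fails.
F2 (19 nt, A=2 T=9 G=4 C=4): length 19, outside 21–27 ✗; GC 8/19 = 42.1% ✓; longest run = 2 ✓ — fails.
F3 (19 nt, A=5 T=3 G=4 C=7): length 19, outside 21–27 ✗; GC 11/19 = 57.9% ✓; longest run = 2 ✓ — fails.
F4 (19 nt, A=4 T=3 G=8 C=4): length 19, outside 21–27 ✗; GC 12/19 = 63.2%, outside 34.5–59.4% ✗; longest run = 3 ✓ — fails.
F5 (25 nt, A=6 T=8 G=7 C=4): length 25 ✓; GC 11/25 = 44.0% ✓; longest run = 3 ✓ — passes.

F5 only.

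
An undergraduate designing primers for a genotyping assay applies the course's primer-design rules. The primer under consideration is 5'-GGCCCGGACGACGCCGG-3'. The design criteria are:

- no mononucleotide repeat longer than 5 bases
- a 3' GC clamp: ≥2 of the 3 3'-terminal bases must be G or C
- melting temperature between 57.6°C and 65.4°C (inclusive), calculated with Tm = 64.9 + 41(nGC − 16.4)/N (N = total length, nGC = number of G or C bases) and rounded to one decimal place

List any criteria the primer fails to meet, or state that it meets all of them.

Meets all criteria.

Base counts: A=2, T=0, G=8, C=7 (length 17).
homopolymer run: longest run = 3 ✓
GC clamp: 3' end CGG has 3 G/C ✓
Tm: Tm = 64.9 + 41·(15 − 16.4)/17 = 61.5°C ✓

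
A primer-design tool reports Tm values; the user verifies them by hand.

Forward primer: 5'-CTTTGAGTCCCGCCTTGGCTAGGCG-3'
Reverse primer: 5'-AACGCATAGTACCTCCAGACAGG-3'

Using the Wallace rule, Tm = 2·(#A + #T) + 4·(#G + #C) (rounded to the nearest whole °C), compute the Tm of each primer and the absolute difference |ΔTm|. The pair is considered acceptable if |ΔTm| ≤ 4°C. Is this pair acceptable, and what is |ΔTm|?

Forward: A=2 T=7 G=8 C=8 → Tm = 2·9 + 4·16 = 82°C.
Reverse: A=8 T=3 G=5 C=7 → Tm = 2·11 + 4·12 = 70°C.
|ΔTm| = |82 − 70| = 12°C, > 4°C.

|ΔTm| = 12°C; the pair is not acceptable.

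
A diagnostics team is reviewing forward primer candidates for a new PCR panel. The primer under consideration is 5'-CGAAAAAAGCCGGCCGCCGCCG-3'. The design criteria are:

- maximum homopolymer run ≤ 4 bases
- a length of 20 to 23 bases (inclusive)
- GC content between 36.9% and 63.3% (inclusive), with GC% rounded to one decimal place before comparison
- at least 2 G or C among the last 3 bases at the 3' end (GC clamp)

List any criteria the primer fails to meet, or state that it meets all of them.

Base counts: A=6, T=0, G=7, C=9 (length 22).
homopolymer run: longest run = 6, exceeds 4 ✗
length: length 22 ✓
GC content: GC 16/22 = 72.7%, outside 36.9–63.3% ✗
GC clamp: 3' end CCG has 3 G/C ✓

Fails: homopolymer run, GC content.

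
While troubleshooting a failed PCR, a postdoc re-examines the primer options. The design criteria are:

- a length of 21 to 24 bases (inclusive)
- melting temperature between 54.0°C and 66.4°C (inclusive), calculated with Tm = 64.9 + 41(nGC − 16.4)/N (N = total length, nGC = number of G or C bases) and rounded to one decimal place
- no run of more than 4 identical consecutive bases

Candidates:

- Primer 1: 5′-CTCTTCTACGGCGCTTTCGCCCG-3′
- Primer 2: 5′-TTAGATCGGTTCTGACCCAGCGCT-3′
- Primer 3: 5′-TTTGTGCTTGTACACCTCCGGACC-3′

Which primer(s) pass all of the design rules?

Primer 1, Primer 2 and Primer 3.

Primer 1 (23 nt, A=1 T=7 G=5 C=10): length 23 ✓; Tm = 64.9 + 41·(15 − 16.4)/23 = 62.4°C ✓; longest run = 3 ✓ — passes.
Primer 2 (24 nt, A=4 T=7 G=6 C=7): length 24 ✓; Tm = 64.9 + 41·(13 − 16.4)/24 = 59.1°C ✓; longest run = 3 ✓ — passes.
Primer 3 (24 nt, A=3 T=8 G=5 C=8): length 24 ✓; Tm = 64.9 + 41·(13 − 16.4)/24 = 59.1°C ✓; longest run = 3 ✓ — passes.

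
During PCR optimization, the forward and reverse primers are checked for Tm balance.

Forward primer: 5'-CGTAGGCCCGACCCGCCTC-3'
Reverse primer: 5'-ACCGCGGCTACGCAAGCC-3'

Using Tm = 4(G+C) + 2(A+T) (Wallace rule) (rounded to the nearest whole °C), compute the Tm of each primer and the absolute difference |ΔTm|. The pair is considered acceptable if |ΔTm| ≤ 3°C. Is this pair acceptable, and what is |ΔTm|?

Forward: A=2 T=2 G=5 C=10 → Tm = 2·4 + 4·15 = 68°C.
Reverse: A=4 T=1 G=5 C=8 → Tm = 2·5 + 4·13 = 62°C.
|ΔTm| = |68 − 62| = 6°C, > 3°C.

|ΔTm| = 6°C; the pair is not acceptable.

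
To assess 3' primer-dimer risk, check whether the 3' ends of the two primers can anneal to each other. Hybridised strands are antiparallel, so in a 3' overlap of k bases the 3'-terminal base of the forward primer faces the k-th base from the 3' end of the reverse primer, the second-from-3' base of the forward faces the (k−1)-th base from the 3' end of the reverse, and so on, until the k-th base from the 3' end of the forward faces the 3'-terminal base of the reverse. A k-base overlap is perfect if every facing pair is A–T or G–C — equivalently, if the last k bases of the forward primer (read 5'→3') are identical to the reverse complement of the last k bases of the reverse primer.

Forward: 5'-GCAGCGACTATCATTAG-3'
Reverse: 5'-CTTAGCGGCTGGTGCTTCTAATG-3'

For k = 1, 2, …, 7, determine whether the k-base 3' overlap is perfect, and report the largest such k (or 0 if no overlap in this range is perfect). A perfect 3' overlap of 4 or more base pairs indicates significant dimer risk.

Last 7 bases (5'→3') — forward …TCATTAG, reverse …TCTAATG.
Reverse complement of the reverse primer's last 7 bases: CATTAGA; its first k bases are the reverse complement of the reverse primer's last k bases, so a perfect k-base overlap needs the forward primer's last k bases to equal them.
Comparing (forward last k vs required): k=1: G vs C ✗; k=2: AG vs CA ✗; k=3: TAG vs CAT ✗; k=4: TTAG vs CATT ✗; k=5: ATTAG vs CATTA ✗; k=6: CATTAG vs CATTAG ✓; k=7: TCATTAG vs CATTAGA ✗.
Only k = 6 is perfect, so the longest perfect 3' overlap is 6.

Longest perfect overlap: 6 complementary base pairs; significant dimer risk (threshold 4).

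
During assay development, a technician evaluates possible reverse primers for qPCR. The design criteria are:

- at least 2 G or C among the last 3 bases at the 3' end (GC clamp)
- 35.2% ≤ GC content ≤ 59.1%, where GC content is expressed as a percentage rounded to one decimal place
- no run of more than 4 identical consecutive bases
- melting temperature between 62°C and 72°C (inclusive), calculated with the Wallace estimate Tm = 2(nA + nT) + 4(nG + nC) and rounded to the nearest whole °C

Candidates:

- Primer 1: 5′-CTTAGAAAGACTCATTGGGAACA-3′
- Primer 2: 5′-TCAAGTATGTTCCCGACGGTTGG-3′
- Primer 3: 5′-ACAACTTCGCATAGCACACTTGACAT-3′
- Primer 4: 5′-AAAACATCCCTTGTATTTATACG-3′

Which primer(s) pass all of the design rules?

Primer 1 (23 nt, A=9 T=5 G=5 C=4): 3' end ACA has 1 G/C, need ≥2 ✗; GC 9/23 = 39.1% ✓; longest run = 3 ✓; Tm = 2·14 + 4·9 = 64°C ✓ — fails.
Primer 2 (23 nt, A=4 T=7 G=7 C=5): 3' end TGG has 2 G/C ✓; GC 12/23 = 52.2% ✓; longest run = 3 ✓; Tm = 2·11 + 4·12 = 70°C ✓ — passes.
Primer 3 (26 nt, A=9 T=6 G=3 C=8): 3' end CAT has 1 G/C, need ≥2 ✗; GC 11/26 = 42.3% ✓; longest run = 2 ✓; Tm = 2·15 + 4·11 = 74°C, outside 62–72°C ✗ — fails.
Primer 4 (23 nt, A=8 T=8 G=2 C=5): 3' end ACG has 2 G/C ✓; GC 7/23 = 30.4%, outside 35.2–59.1% ✗; longest run = 4 ✓; Tm = 2·16 + 4·7 = 60°C, outside 62–72°C ✗ — fails.

Primer 2 only.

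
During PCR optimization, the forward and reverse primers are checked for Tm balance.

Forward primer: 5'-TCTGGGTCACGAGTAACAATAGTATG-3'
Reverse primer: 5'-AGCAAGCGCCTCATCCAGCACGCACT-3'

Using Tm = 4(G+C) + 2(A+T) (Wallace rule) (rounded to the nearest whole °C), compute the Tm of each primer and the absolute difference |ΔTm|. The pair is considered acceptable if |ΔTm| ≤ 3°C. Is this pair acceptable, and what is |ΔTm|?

|ΔTm| = 10°C; the pair is not acceptable.

Forward: A=8 T=7 G=7 C=4 → Tm = 2·15 + 4·11 = 74°C.
Reverse: A=7 T=3 G=5 C=11 → Tm = 2·10 + 4·16 = 84°C.
|ΔTm| = |74 − 84| = 10°C, > 3°C.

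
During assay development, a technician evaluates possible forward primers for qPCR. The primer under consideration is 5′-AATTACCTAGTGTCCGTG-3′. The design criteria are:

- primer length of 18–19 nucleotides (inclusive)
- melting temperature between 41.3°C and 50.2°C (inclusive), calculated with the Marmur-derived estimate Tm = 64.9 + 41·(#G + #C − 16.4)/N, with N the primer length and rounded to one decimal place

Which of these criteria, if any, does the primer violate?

Meets all criteria.

Base counts: A=4, T=6, G=4, C=4 (length 18).
length: length 18 ✓
Tm: Tm = 64.9 + 41·(8 − 16.4)/18 = 45.8°C ✓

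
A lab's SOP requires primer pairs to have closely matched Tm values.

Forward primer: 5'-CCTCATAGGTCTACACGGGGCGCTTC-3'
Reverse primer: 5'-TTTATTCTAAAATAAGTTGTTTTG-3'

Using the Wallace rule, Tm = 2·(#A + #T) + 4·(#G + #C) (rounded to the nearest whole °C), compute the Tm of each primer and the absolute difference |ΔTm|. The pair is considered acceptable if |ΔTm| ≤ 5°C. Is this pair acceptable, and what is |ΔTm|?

|ΔTm| = 28°C; the pair is not acceptable.

Forward: A=4 T=6 G=7 C=9 → Tm = 2·10 + 4·16 = 84°C.
Reverse: A=7 T=13 G=3 C=1 → Tm = 2·20 + 4·4 = 56°C.
|ΔTm| = |84 − 56| = 28°C, > 5°C.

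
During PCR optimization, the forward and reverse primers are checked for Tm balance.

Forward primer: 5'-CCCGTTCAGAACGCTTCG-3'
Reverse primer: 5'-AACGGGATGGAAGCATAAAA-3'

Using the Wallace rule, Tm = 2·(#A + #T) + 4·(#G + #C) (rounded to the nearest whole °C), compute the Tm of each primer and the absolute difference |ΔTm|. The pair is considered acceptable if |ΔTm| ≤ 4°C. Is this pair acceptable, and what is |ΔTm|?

Forward: A=3 T=4 G=4 C=7 → Tm = 2·7 + 4·11 = 58°C.
Reverse: A=10 T=2 G=6 C=2 → Tm = 2·12 + 4·8 = 56°C.
|ΔTm| = |58 − 56| = 2°C, ≤ 4°C.

|ΔTm| = 2°C; the pair is acceptable.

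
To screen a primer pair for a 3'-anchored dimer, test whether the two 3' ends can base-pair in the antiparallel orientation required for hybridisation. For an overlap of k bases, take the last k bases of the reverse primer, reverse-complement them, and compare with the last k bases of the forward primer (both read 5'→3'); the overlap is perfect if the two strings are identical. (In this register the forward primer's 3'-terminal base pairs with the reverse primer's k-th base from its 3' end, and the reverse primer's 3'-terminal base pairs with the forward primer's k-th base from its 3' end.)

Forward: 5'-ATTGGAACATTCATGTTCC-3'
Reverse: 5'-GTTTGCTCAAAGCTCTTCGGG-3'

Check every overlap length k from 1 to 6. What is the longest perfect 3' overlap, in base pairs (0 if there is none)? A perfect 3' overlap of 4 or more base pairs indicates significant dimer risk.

Longest perfect overlap: 2 complementary base pairs; below the dimer-risk threshold (threshold 4).

Last 6 bases (5'→3') — forward …TGTTCC, reverse …TTCGGG.
Reverse complement of the reverse primer's last 6 bases: CCCGAA; its first k bases are the reverse complement of the reverse primer's last k bases, so a perfect k-base overlap needs the forward primer's last k bases to equal them.
Comparing (forward last k vs required): k=1: C vs C ✓; k=2: CC vs CC ✓; k=3: TCC vs CCC ✗; k=4: TTCC vs CCCG ✗; k=5: GTTCC vs CCCGA ✗; k=6: TGTTCC vs CCCGAA ✗.
Perfect overlaps at k = 1, 2; the largest is 2.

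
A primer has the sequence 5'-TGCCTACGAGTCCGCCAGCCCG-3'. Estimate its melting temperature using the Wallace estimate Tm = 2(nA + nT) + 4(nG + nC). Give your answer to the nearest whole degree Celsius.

Base counts: A=3, T=3, G=6, C=10 (length 22).
Tm = 2·(3+3) + 4·(6+10) = 2·6 + 4·16 = 12 + 64 = 76°C.

76°C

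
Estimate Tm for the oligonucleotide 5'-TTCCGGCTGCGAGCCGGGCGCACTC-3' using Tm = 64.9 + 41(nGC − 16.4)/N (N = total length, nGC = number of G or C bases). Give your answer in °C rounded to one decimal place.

69.2°C

Base counts: A=2, T=4, G=9, C=10; G+C = 19, N = 25.
Tm = 64.9 + 41·(19 − 16.4)/25 = 64.9 + 106.60/25 = 69.2°C.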